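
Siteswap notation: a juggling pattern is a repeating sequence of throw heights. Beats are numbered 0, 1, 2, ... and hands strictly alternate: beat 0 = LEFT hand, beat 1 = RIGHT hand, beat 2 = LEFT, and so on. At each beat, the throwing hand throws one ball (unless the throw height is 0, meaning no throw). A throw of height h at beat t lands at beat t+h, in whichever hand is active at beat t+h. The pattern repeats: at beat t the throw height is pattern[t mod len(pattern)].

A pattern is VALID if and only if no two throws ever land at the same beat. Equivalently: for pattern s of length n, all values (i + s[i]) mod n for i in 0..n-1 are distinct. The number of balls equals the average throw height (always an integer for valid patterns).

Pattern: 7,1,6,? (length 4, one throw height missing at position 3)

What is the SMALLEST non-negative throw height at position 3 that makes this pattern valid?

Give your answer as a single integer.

i=0: (0 + 7) mod 4 = 3
i=1: (1 + 1) mod 4 = 2
i=2: (2 + 6) mod 4 = 0
i=3: s[i]=? (unknown)
Known residues: [0, 2, 3]; need a permutation of 0..3, so missing residue r = 1
Need (3 + s) mod 4 = 1; smallest s = (1 - 3) mod 4 = 2

Answer: 2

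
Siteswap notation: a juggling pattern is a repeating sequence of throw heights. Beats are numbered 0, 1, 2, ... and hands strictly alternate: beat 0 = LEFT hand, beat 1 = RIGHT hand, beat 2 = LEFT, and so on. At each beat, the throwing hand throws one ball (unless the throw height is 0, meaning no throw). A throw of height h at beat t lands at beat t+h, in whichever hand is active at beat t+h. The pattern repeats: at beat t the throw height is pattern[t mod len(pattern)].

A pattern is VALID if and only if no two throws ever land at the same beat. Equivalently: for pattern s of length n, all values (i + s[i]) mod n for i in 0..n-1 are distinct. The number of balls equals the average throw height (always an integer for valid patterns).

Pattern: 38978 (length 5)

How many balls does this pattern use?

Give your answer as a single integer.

Pattern = [3, 8, 9, 7, 8], length n = 5
  position 0: throw height = 3, running sum = 3
  position 1: throw height = 8, running sum = 11
  position 2: throw height = 9, running sum = 20
  position 3: throw height = 7, running sum = 27
  position 4: throw height = 8, running sum = 35
Total sum = 35; balls = sum / n = 35 / 5 = 7

Answer: 7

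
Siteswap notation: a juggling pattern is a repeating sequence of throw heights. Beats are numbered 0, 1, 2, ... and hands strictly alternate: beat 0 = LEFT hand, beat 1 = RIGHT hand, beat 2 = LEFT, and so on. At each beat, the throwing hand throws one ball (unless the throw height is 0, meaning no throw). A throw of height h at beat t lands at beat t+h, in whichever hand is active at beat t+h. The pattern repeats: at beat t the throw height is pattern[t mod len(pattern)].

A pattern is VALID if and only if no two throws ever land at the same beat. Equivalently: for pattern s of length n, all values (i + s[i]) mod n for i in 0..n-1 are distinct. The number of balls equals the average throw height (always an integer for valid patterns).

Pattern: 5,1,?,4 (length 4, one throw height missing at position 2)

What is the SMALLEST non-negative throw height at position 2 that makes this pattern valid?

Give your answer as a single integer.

i=0: (0 + 5) mod 4 = 1
i=1: (1 + 1) mod 4 = 2
i=2: s[i]=? (unknown)
i=3: (3 + 4) mod 4 = 3
Known residues: [1, 2, 3]; need a permutation of 0..3, so missing residue r = 0
Need (2 + s) mod 4 = 0; smallest s = (0 - 2) mod 4 = 2

Answer: 2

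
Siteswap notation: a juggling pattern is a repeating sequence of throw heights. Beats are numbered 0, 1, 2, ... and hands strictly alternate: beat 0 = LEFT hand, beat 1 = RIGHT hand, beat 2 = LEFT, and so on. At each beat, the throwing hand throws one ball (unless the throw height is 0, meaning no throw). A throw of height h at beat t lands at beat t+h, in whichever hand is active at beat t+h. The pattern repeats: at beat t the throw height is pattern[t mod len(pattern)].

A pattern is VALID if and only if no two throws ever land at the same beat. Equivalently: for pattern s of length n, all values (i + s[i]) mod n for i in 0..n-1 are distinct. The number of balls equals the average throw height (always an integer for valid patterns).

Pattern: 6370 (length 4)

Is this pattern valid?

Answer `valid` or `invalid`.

Answer: valid

Derivation:
i=0: (i + s[i]) mod n = (0 + 6) mod 4 = 2
i=1: (i + s[i]) mod n = (1 + 3) mod 4 = 0
i=2: (i + s[i]) mod n = (2 + 7) mod 4 = 1
i=3: (i + s[i]) mod n = (3 + 0) mod 4 = 3
Residues: [2, 0, 1, 3], distinct: True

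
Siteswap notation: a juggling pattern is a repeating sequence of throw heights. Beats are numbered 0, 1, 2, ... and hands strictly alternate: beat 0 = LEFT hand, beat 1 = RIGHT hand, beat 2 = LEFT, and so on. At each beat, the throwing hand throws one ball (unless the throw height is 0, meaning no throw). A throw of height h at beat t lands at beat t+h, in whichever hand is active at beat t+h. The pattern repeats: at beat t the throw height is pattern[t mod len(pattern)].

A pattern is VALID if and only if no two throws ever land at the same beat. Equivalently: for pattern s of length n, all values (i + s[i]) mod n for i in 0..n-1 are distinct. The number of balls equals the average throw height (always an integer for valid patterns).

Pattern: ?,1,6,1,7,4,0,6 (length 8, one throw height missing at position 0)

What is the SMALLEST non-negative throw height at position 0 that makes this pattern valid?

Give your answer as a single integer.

i=0: s[i]=? (unknown)
i=1: (1 + 1) mod 8 = 2
i=2: (2 + 6) mod 8 = 0
i=3: (3 + 1) mod 8 = 4
i=4: (4 + 7) mod 8 = 3
i=5: (5 + 4) mod 8 = 1
i=6: (6 + 0) mod 8 = 6
i=7: (7 + 6) mod 8 = 5
Known residues: [0, 1, 2, 3, 4, 5, 6]; need a permutation of 0..7, so missing residue r = 7
Need (0 + s) mod 8 = 7; smallest s = (7 - 0) mod 8 = 7

Answer: 7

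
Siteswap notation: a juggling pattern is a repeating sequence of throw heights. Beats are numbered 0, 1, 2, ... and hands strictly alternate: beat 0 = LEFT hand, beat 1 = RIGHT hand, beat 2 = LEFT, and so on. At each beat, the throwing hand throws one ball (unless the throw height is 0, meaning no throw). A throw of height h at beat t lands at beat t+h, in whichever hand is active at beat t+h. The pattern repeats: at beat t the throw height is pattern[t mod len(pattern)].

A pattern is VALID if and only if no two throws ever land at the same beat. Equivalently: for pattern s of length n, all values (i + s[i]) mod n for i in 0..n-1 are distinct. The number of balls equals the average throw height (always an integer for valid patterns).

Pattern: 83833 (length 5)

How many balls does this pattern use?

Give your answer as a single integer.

Answer: 5

Derivation:
Pattern = [8, 3, 8, 3, 3], length n = 5
  position 0: throw height = 8, running sum = 8
  position 1: throw height = 3, running sum = 11
  position 2: throw height = 8, running sum = 19
  position 3: throw height = 3, running sum = 22
  position 4: throw height = 3, running sum = 25
Total sum = 25; balls = sum / n = 25 / 5 = 5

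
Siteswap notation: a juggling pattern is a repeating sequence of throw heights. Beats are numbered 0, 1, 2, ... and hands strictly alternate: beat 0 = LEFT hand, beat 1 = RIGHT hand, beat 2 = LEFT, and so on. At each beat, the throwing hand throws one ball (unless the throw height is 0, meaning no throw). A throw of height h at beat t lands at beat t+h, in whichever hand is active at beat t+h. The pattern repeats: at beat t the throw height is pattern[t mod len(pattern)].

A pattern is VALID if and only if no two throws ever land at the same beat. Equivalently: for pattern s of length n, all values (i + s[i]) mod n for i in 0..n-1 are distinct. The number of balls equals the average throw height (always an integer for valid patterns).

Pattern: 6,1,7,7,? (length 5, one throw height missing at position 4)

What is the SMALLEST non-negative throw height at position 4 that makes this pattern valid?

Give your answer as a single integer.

i=0: (0 + 6) mod 5 = 1
i=1: (1 + 1) mod 5 = 2
i=2: (2 + 7) mod 5 = 4
i=3: (3 + 7) mod 5 = 0
i=4: s[i]=? (unknown)
Known residues: [0, 1, 2, 4]; need a permutation of 0..4, so missing residue r = 3
Need (4 + s) mod 5 = 3; smallest s = (3 - 4) mod 5 = 4

Answer: 4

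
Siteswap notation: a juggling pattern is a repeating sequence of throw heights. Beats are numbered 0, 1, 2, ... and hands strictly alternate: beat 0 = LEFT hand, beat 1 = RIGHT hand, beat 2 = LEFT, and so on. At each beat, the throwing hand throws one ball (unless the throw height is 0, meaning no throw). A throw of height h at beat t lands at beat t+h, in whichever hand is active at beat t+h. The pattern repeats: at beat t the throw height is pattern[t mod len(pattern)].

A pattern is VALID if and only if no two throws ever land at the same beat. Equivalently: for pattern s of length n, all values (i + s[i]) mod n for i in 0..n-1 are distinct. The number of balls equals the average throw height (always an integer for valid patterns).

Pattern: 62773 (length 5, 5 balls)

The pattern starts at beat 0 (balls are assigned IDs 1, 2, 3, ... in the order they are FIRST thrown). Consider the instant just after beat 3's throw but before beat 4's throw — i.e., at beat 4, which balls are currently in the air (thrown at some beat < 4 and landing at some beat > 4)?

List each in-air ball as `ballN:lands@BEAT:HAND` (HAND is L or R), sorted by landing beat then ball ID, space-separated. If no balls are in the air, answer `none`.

Answer: ball1:lands@6:L ball3:lands@9:R ball2:lands@10:L

Derivation:
Beat 0 (L): throw ball1 h=6 -> lands@6:L; in-air after throw: [b1@6:L]
Beat 1 (R): throw ball2 h=2 -> lands@3:R; in-air after throw: [b2@3:R b1@6:L]
Beat 2 (L): throw ball3 h=7 -> lands@9:R; in-air after throw: [b2@3:R b1@6:L b3@9:R]
Beat 3 (R): throw ball2 h=7 -> lands@10:L; in-air after throw: [b1@6:L b3@9:R b2@10:L]
Beat 4 (L): throw ball4 h=3 -> lands@7:R; in-air after throw: [b1@6:L b4@7:R b3@9:R b2@10:L]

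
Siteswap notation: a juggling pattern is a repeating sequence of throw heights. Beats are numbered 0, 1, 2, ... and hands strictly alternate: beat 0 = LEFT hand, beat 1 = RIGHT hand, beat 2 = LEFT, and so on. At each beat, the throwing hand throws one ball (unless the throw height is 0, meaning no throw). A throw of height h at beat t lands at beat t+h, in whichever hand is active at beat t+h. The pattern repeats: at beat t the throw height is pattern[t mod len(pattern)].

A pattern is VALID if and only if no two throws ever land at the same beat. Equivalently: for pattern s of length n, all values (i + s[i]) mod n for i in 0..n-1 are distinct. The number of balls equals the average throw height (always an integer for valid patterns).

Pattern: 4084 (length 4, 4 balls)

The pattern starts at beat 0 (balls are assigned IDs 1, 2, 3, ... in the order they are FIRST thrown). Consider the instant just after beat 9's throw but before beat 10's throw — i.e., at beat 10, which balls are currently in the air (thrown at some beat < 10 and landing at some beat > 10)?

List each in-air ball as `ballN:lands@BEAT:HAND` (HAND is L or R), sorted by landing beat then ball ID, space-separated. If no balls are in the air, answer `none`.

Beat 0 (L): throw ball1 h=4 -> lands@4:L; in-air after throw: [b1@4:L]
Beat 2 (L): throw ball2 h=8 -> lands@10:L; in-air after throw: [b1@4:L b2@10:L]
Beat 3 (R): throw ball3 h=4 -> lands@7:R; in-air after throw: [b1@4:L b3@7:R b2@10:L]
Beat 4 (L): throw ball1 h=4 -> lands@8:L; in-air after throw: [b3@7:R b1@8:L b2@10:L]
Beat 6 (L): throw ball4 h=8 -> lands@14:L; in-air after throw: [b3@7:R b1@8:L b2@10:L b4@14:L]
Beat 7 (R): throw ball3 h=4 -> lands@11:R; in-air after throw: [b1@8:L b2@10:L b3@11:R b4@14:L]
Beat 8 (L): throw ball1 h=4 -> lands@12:L; in-air after throw: [b2@10:L b3@11:R b1@12:L b4@14:L]
Beat 10 (L): throw ball2 h=8 -> lands@18:L; in-air after throw: [b3@11:R b1@12:L b4@14:L b2@18:L]

Answer: ball3:lands@11:R ball1:lands@12:L ball4:lands@14:L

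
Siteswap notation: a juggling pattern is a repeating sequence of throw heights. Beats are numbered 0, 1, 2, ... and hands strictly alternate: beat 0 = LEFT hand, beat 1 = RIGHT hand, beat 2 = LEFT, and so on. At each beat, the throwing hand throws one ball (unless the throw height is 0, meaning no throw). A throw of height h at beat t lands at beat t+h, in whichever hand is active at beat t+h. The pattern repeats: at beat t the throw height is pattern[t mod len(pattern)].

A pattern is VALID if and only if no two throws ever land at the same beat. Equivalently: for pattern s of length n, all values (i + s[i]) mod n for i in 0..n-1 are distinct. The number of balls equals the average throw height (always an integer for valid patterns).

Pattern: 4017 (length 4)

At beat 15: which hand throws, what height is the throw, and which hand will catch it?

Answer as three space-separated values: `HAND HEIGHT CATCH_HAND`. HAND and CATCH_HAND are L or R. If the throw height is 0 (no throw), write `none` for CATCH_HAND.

Beat 15: 15 mod 2 = 1, so hand = R
Throw height = pattern[15 mod 4] = pattern[3] = 7
Lands at beat 15+7=22, 22 mod 2 = 0, so catch hand = L

Answer: R 7 L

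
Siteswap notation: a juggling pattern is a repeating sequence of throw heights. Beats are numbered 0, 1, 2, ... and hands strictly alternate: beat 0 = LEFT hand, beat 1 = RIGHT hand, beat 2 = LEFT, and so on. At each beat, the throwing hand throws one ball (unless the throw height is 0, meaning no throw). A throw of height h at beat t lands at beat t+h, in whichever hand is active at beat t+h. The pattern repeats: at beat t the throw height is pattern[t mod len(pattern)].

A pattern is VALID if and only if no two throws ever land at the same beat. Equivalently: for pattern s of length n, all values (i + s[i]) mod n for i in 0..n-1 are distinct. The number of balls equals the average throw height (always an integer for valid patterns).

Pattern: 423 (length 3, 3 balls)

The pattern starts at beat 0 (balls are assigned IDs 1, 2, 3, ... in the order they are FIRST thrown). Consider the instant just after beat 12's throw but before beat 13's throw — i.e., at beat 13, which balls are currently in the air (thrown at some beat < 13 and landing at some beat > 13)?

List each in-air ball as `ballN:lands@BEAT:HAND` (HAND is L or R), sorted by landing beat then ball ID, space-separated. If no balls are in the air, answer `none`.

Beat 0 (L): throw ball1 h=4 -> lands@4:L; in-air after throw: [b1@4:L]
Beat 1 (R): throw ball2 h=2 -> lands@3:R; in-air after throw: [b2@3:R b1@4:L]
Beat 2 (L): throw ball3 h=3 -> lands@5:R; in-air after throw: [b2@3:R b1@4:L b3@5:R]
Beat 3 (R): throw ball2 h=4 -> lands@7:R; in-air after throw: [b1@4:L b3@5:R b2@7:R]
Beat 4 (L): throw ball1 h=2 -> lands@6:L; in-air after throw: [b3@5:R b1@6:L b2@7:R]
Beat 5 (R): throw ball3 h=3 -> lands@8:L; in-air after throw: [b1@6:L b2@7:R b3@8:L]
Beat 6 (L): throw ball1 h=4 -> lands@10:L; in-air after throw: [b2@7:R b3@8:L b1@10:L]
Beat 7 (R): throw ball2 h=2 -> lands@9:R; in-air after throw: [b3@8:L b2@9:R b1@10:L]
Beat 8 (L): throw ball3 h=3 -> lands@11:R; in-air after throw: [b2@9:R b1@10:L b3@11:R]
Beat 9 (R): throw ball2 h=4 -> lands@13:R; in-air after throw: [b1@10:L b3@11:R b2@13:R]
Beat 10 (L): throw ball1 h=2 -> lands@12:L; in-air after throw: [b3@11:R b1@12:L b2@13:R]
Beat 11 (R): throw ball3 h=3 -> lands@14:L; in-air after throw: [b1@12:L b2@13:R b3@14:L]
Beat 12 (L): throw ball1 h=4 -> lands@16:L; in-air after throw: [b2@13:R b3@14:L b1@16:L]
Beat 13 (R): throw ball2 h=2 -> lands@15:R; in-air after throw: [b3@14:L b2@15:R b1@16:L]

Answer: ball3:lands@14:L ball1:lands@16:L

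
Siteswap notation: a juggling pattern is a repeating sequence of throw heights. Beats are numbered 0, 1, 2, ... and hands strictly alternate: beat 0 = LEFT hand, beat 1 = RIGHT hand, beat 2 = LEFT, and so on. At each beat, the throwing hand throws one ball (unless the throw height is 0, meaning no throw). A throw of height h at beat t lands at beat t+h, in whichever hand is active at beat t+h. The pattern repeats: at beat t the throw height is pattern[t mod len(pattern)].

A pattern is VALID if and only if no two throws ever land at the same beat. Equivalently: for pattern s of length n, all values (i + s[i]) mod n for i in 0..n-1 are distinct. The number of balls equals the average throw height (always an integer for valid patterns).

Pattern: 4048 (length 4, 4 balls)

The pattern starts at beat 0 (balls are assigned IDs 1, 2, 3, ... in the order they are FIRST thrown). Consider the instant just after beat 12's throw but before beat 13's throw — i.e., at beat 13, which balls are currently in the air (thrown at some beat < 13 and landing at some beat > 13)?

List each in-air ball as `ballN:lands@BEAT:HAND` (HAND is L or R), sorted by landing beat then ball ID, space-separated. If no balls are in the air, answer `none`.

Answer: ball2:lands@14:L ball4:lands@15:R ball1:lands@16:L ball3:lands@19:R

Derivation:
Beat 0 (L): throw ball1 h=4 -> lands@4:L; in-air after throw: [b1@4:L]
Beat 2 (L): throw ball2 h=4 -> lands@6:L; in-air after throw: [b1@4:L b2@6:L]
Beat 3 (R): throw ball3 h=8 -> lands@11:R; in-air after throw: [b1@4:L b2@6:L b3@11:R]
Beat 4 (L): throw ball1 h=4 -> lands@8:L; in-air after throw: [b2@6:L b1@8:L b3@11:R]
Beat 6 (L): throw ball2 h=4 -> lands@10:L; in-air after throw: [b1@8:L b2@10:L b3@11:R]
Beat 7 (R): throw ball4 h=8 -> lands@15:R; in-air after throw: [b1@8:L b2@10:L b3@11:R b4@15:R]
Beat 8 (L): throw ball1 h=4 -> lands@12:L; in-air after throw: [b2@10:L b3@11:R b1@12:L b4@15:R]
Beat 10 (L): throw ball2 h=4 -> lands@14:L; in-air after throw: [b3@11:R b1@12:L b2@14:L b4@15:R]
Beat 11 (R): throw ball3 h=8 -> lands@19:R; in-air after throw: [b1@12:L b2@14:L b4@15:R b3@19:R]
Beat 12 (L): throw ball1 h=4 -> lands@16:L; in-air after throw: [b2@14:L b4@15:R b1@16:L b3@19:R]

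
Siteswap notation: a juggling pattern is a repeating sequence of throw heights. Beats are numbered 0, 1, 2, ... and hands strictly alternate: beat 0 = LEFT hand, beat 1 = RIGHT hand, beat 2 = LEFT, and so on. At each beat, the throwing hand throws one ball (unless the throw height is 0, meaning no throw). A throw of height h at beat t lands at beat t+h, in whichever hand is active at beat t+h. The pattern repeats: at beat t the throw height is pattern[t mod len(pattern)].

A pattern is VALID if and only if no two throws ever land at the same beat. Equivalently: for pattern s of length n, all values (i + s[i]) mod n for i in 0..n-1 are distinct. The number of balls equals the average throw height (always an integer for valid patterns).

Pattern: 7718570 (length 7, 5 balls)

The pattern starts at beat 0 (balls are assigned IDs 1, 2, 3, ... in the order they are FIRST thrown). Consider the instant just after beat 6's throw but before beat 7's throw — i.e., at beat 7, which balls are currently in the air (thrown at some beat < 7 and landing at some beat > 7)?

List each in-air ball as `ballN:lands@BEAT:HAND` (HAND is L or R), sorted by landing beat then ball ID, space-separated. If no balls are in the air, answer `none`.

Answer: ball2:lands@8:L ball4:lands@9:R ball3:lands@11:R ball5:lands@12:L

Derivation:
Beat 0 (L): throw ball1 h=7 -> lands@7:R; in-air after throw: [b1@7:R]
Beat 1 (R): throw ball2 h=7 -> lands@8:L; in-air after throw: [b1@7:R b2@8:L]
Beat 2 (L): throw ball3 h=1 -> lands@3:R; in-air after throw: [b3@3:R b1@7:R b2@8:L]
Beat 3 (R): throw ball3 h=8 -> lands@11:R; in-air after throw: [b1@7:R b2@8:L b3@11:R]
Beat 4 (L): throw ball4 h=5 -> lands@9:R; in-air after throw: [b1@7:R b2@8:L b4@9:R b3@11:R]
Beat 5 (R): throw ball5 h=7 -> lands@12:L; in-air after throw: [b1@7:R b2@8:L b4@9:R b3@11:R b5@12:L]
Beat 7 (R): throw ball1 h=7 -> lands@14:L; in-air after throw: [b2@8:L b4@9:R b3@11:R b5@12:L b1@14:L]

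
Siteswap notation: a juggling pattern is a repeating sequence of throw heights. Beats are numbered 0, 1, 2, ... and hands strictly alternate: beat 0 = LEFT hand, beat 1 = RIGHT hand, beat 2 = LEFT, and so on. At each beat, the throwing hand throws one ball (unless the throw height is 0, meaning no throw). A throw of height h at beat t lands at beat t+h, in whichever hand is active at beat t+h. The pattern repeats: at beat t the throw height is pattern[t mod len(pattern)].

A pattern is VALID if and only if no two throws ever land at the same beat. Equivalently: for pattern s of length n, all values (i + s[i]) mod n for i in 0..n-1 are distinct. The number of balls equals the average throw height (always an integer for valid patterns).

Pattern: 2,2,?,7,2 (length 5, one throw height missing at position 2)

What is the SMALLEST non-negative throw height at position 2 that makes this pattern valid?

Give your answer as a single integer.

Answer: 2

Derivation:
i=0: (0 + 2) mod 5 = 2
i=1: (1 + 2) mod 5 = 3
i=2: s[i]=? (unknown)
i=3: (3 + 7) mod 5 = 0
i=4: (4 + 2) mod 5 = 1
Known residues: [0, 1, 2, 3]; need a permutation of 0..4, so missing residue r = 4
Need (2 + s) mod 5 = 4; smallest s = (4 - 2) mod 5 = 2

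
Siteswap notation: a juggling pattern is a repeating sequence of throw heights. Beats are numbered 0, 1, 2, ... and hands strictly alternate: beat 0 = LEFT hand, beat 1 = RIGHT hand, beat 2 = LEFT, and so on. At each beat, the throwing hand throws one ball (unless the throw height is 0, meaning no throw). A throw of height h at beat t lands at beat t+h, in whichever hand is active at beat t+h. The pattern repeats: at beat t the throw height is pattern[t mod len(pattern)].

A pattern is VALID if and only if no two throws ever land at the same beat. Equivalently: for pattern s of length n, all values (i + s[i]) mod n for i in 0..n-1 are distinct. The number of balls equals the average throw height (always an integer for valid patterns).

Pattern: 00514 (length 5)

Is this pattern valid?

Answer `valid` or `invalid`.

Answer: valid

Derivation:
i=0: (i + s[i]) mod n = (0 + 0) mod 5 = 0
i=1: (i + s[i]) mod n = (1 + 0) mod 5 = 1
i=2: (i + s[i]) mod n = (2 + 5) mod 5 = 2
i=3: (i + s[i]) mod n = (3 + 1) mod 5 = 4
i=4: (i + s[i]) mod n = (4 + 4) mod 5 = 3
Residues: [0, 1, 2, 4, 3], distinct: True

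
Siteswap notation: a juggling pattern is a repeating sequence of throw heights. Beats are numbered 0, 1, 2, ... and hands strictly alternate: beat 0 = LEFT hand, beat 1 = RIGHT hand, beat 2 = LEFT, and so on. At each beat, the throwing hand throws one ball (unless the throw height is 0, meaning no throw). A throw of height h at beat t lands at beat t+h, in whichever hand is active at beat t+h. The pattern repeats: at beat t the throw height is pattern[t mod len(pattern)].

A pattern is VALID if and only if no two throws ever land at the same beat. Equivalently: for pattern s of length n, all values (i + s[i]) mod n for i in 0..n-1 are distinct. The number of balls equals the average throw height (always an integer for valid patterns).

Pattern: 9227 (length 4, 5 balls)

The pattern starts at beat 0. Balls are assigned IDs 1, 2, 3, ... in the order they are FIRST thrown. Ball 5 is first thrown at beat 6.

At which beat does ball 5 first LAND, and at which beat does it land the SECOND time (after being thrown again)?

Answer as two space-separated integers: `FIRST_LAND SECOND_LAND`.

Answer: 8 17

Derivation:
Beat 0 (L): throw ball1 h=9 -> lands@9:R; in-air after throw: [b1@9:R]
Beat 1 (R): throw ball2 h=2 -> lands@3:R; in-air after throw: [b2@3:R b1@9:R]
Beat 2 (L): throw ball3 h=2 -> lands@4:L; in-air after throw: [b2@3:R b3@4:L b1@9:R]
Beat 3 (R): throw ball2 h=7 -> lands@10:L; in-air after throw: [b3@4:L b1@9:R b2@10:L]
Beat 4 (L): throw ball3 h=9 -> lands@13:R; in-air after throw: [b1@9:R b2@10:L b3@13:R]
Beat 5 (R): throw ball4 h=2 -> lands@7:R; in-air after throw: [b4@7:R b1@9:R b2@10:L b3@13:R]
Beat 6 (L): throw ball5 h=2 -> lands@8:L; in-air after throw: [b4@7:R b5@8:L b1@9:R b2@10:L b3@13:R]
Beat 7 (R): throw ball4 h=7 -> lands@14:L; in-air after throw: [b5@8:L b1@9:R b2@10:L b3@13:R b4@14:L]
Beat 8 (L): throw ball5 h=9 -> lands@17:R; in-air after throw: [b1@9:R b2@10:L b3@13:R b4@14:L b5@17:R]
Beat 9 (R): throw ball1 h=2 -> lands@11:R; in-air after throw: [b2@10:L b1@11:R b3@13:R b4@14:L b5@17:R]
Beat 10 (L): throw ball2 h=2 -> lands@12:L; in-air after throw: [b1@11:R b2@12:L b3@13:R b4@14:L b5@17:R]
Beat 11 (R): throw ball1 h=7 -> lands@18:L; in-air after throw: [b2@12:L b3@13:R b4@14:L b5@17:R b1@18:L]
Beat 12 (L): throw ball2 h=9 -> lands@21:R; in-air after throw: [b3@13:R b4@14:L b5@17:R b1@18:L b2@21:R]
Beat 13 (R): throw ball3 h=2 -> lands@15:R; in-air after throw: [b4@14:L b3@15:R b5@17:R b1@18:L b2@21:R]
Beat 14 (L): throw ball4 h=2 -> lands@16:L; in-air after throw: [b3@15:R b4@16:L b5@17:R b1@18:L b2@21:R]
Beat 15 (R): throw ball3 h=7 -> lands@22:L; in-air after throw: [b4@16:L b5@17:R b1@18:L b2@21:R b3@22:L]
Beat 16 (L): throw ball4 h=9 -> lands@25:R; in-air after throw: [b5@17:R b1@18:L b2@21:R b3@22:L b4@25:R]
Beat 17 (R): throw ball5 h=2 -> lands@19:R; in-air after throw: [b1@18:L b5@19:R b2@21:R b3@22:L b4@25:R]
Ball 5: thrown@6 h=2 -> first land @8; rethrown@8 h=9 -> second land @17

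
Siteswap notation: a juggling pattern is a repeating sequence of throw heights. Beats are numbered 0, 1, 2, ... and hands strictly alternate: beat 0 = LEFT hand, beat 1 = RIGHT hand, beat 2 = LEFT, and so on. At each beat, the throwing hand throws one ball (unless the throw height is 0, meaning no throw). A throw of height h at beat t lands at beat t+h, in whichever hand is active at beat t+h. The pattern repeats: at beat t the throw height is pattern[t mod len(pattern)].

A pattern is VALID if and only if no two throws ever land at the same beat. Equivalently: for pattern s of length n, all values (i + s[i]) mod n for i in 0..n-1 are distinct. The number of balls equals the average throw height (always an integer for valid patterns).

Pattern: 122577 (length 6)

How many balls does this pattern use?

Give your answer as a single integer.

Answer: 4

Derivation:
Pattern = [1, 2, 2, 5, 7, 7], length n = 6
  position 0: throw height = 1, running sum = 1
  position 1: throw height = 2, running sum = 3
  position 2: throw height = 2, running sum = 5
  position 3: throw height = 5, running sum = 10
  position 4: throw height = 7, running sum = 17
  position 5: throw height = 7, running sum = 24
Total sum = 24; balls = sum / n = 24 / 6 = 4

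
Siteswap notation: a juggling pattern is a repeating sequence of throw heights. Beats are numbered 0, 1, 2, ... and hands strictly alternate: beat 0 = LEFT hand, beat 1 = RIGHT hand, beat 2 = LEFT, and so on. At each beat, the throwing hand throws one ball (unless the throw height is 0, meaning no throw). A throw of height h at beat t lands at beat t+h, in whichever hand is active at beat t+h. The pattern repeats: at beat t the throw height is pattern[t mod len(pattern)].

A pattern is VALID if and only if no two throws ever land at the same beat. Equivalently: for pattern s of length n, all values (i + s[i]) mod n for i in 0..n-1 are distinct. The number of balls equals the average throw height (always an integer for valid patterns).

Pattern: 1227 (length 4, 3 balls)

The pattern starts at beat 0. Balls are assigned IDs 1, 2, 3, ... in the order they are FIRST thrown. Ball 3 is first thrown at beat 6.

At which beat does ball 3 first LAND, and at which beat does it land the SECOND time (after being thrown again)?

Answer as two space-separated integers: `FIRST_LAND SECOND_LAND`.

Beat 0 (L): throw ball1 h=1 -> lands@1:R; in-air after throw: [b1@1:R]
Beat 1 (R): throw ball1 h=2 -> lands@3:R; in-air after throw: [b1@3:R]
Beat 2 (L): throw ball2 h=2 -> lands@4:L; in-air after throw: [b1@3:R b2@4:L]
Beat 3 (R): throw ball1 h=7 -> lands@10:L; in-air after throw: [b2@4:L b1@10:L]
Beat 4 (L): throw ball2 h=1 -> lands@5:R; in-air after throw: [b2@5:R b1@10:L]
Beat 5 (R): throw ball2 h=2 -> lands@7:R; in-air after throw: [b2@7:R b1@10:L]
Beat 6 (L): throw ball3 h=2 -> lands@8:L; in-air after throw: [b2@7:R b3@8:L b1@10:L]
Beat 7 (R): throw ball2 h=7 -> lands@14:L; in-air after throw: [b3@8:L b1@10:L b2@14:L]
Beat 8 (L): throw ball3 h=1 -> lands@9:R; in-air after throw: [b3@9:R b1@10:L b2@14:L]
Beat 9 (R): throw ball3 h=2 -> lands@11:R; in-air after throw: [b1@10:L b3@11:R b2@14:L]
Ball 3: thrown@6 h=2 -> first land @8; rethrown@8 h=1 -> second land @9

Answer: 8 9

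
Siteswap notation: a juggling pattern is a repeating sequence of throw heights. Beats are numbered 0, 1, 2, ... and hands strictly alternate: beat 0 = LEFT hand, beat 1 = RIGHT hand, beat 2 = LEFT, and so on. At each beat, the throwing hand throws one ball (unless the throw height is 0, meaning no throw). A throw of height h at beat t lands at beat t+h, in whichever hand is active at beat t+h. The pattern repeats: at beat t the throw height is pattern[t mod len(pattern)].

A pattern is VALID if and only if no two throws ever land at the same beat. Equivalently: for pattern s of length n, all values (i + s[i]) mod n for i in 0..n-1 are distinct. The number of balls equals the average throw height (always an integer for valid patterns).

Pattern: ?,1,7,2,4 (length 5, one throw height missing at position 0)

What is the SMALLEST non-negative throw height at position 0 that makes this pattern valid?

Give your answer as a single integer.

i=0: s[i]=? (unknown)
i=1: (1 + 1) mod 5 = 2
i=2: (2 + 7) mod 5 = 4
i=3: (3 + 2) mod 5 = 0
i=4: (4 + 4) mod 5 = 3
Known residues: [0, 2, 3, 4]; need a permutation of 0..4, so missing residue r = 1
Need (0 + s) mod 5 = 1; smallest s = (1 - 0) mod 5 = 1

Answer: 1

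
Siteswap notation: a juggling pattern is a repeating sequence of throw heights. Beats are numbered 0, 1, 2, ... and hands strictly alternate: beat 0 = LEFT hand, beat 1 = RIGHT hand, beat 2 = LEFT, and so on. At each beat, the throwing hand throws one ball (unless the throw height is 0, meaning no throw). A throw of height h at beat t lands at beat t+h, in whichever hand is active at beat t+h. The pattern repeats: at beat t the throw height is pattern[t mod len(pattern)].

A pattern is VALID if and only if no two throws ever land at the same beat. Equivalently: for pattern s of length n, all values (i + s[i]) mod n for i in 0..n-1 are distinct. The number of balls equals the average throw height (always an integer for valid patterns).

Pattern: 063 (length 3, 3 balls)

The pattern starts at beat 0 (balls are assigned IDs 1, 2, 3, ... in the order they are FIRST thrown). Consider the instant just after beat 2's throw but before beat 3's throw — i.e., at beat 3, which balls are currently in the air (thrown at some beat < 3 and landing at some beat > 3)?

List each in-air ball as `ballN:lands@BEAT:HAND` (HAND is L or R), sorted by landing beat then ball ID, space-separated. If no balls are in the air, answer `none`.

Beat 1 (R): throw ball1 h=6 -> lands@7:R; in-air after throw: [b1@7:R]
Beat 2 (L): throw ball2 h=3 -> lands@5:R; in-air after throw: [b2@5:R b1@7:R]

Answer: ball2:lands@5:R ball1:lands@7:R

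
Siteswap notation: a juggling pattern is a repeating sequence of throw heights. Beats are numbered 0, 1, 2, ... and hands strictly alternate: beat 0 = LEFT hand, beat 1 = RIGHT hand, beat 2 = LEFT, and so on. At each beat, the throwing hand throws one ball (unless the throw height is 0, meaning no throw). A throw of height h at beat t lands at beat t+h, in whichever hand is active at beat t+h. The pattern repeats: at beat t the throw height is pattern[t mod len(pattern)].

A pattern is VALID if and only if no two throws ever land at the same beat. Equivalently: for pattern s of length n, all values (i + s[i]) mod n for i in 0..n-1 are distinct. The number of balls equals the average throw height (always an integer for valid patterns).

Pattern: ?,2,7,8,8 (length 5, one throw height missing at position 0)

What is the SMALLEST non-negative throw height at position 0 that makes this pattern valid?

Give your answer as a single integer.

i=0: s[i]=? (unknown)
i=1: (1 + 2) mod 5 = 3
i=2: (2 + 7) mod 5 = 4
i=3: (3 + 8) mod 5 = 1
i=4: (4 + 8) mod 5 = 2
Known residues: [1, 2, 3, 4]; need a permutation of 0..4, so missing residue r = 0
Need (0 + s) mod 5 = 0; smallest s = (0 - 0) mod 5 = 0

Answer: 0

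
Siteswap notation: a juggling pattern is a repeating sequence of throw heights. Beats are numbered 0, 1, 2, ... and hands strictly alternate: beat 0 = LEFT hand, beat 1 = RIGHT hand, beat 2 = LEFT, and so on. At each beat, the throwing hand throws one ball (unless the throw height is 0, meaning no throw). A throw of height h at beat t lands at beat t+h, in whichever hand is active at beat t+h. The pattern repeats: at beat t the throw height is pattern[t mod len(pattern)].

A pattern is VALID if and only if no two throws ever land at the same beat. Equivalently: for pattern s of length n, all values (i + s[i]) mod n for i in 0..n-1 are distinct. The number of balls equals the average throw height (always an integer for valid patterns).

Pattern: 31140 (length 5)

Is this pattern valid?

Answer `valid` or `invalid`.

i=0: (i + s[i]) mod n = (0 + 3) mod 5 = 3
i=1: (i + s[i]) mod n = (1 + 1) mod 5 = 2
i=2: (i + s[i]) mod n = (2 + 1) mod 5 = 3
i=3: (i + s[i]) mod n = (3 + 4) mod 5 = 2
i=4: (i + s[i]) mod n = (4 + 0) mod 5 = 4
Residues: [3, 2, 3, 2, 4], distinct: False

Answer: invalid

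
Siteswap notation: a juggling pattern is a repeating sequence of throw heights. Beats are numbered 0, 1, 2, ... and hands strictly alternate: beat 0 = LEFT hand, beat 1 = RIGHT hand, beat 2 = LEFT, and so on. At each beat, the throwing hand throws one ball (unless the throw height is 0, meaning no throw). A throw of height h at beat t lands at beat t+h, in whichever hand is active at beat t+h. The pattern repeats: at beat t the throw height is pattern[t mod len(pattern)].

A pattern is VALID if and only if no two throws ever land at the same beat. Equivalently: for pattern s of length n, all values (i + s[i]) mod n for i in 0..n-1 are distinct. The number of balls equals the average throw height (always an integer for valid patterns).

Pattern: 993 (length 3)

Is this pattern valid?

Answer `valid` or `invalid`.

i=0: (i + s[i]) mod n = (0 + 9) mod 3 = 0
i=1: (i + s[i]) mod n = (1 + 9) mod 3 = 1
i=2: (i + s[i]) mod n = (2 + 3) mod 3 = 2
Residues: [0, 1, 2], distinct: True

Answer: valid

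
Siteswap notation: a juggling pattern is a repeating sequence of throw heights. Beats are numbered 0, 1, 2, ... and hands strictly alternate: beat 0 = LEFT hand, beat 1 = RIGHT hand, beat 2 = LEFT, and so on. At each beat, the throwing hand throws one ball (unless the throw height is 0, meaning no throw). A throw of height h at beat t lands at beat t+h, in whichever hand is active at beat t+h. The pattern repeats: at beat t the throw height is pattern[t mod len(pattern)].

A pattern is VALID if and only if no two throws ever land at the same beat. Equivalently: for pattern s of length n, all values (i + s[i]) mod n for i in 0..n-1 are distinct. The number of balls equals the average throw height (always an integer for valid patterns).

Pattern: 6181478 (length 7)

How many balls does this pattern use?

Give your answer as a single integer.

Pattern = [6, 1, 8, 1, 4, 7, 8], length n = 7
  position 0: throw height = 6, running sum = 6
  position 1: throw height = 1, running sum = 7
  position 2: throw height = 8, running sum = 15
  position 3: throw height = 1, running sum = 16
  position 4: throw height = 4, running sum = 20
  position 5: throw height = 7, running sum = 27
  position 6: throw height = 8, running sum = 35
Total sum = 35; balls = sum / n = 35 / 7 = 5

Answer: 5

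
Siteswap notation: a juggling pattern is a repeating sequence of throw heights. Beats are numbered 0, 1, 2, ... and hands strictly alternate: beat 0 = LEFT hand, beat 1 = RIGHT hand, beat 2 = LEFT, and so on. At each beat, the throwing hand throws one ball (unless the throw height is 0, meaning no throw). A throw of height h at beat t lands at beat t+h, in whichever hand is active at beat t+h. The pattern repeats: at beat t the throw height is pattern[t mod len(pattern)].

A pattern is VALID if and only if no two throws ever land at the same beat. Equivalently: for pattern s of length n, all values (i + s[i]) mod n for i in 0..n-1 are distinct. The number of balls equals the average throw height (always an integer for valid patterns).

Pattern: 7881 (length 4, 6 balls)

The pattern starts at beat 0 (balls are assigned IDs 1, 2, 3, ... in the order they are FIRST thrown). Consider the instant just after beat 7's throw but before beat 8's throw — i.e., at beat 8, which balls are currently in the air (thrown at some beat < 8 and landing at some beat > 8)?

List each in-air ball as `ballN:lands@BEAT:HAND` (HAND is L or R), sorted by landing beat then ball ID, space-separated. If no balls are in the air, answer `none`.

Answer: ball2:lands@9:R ball3:lands@10:L ball4:lands@11:R ball5:lands@13:R ball6:lands@14:L

Derivation:
Beat 0 (L): throw ball1 h=7 -> lands@7:R; in-air after throw: [b1@7:R]
Beat 1 (R): throw ball2 h=8 -> lands@9:R; in-air after throw: [b1@7:R b2@9:R]
Beat 2 (L): throw ball3 h=8 -> lands@10:L; in-air after throw: [b1@7:R b2@9:R b3@10:L]
Beat 3 (R): throw ball4 h=1 -> lands@4:L; in-air after throw: [b4@4:L b1@7:R b2@9:R b3@10:L]
Beat 4 (L): throw ball4 h=7 -> lands@11:R; in-air after throw: [b1@7:R b2@9:R b3@10:L b4@11:R]
Beat 5 (R): throw ball5 h=8 -> lands@13:R; in-air after throw: [b1@7:R b2@9:R b3@10:L b4@11:R b5@13:R]
Beat 6 (L): throw ball6 h=8 -> lands@14:L; in-air after throw: [b1@7:R b2@9:R b3@10:L b4@11:R b5@13:R b6@14:L]
Beat 7 (R): throw ball1 h=1 -> lands@8:L; in-air after throw: [b1@8:L b2@9:R b3@10:L b4@11:R b5@13:R b6@14:L]
Beat 8 (L): throw ball1 h=7 -> lands@15:R; in-air after throw: [b2@9:R b3@10:L b4@11:R b5@13:R b6@14:L b1@15:R]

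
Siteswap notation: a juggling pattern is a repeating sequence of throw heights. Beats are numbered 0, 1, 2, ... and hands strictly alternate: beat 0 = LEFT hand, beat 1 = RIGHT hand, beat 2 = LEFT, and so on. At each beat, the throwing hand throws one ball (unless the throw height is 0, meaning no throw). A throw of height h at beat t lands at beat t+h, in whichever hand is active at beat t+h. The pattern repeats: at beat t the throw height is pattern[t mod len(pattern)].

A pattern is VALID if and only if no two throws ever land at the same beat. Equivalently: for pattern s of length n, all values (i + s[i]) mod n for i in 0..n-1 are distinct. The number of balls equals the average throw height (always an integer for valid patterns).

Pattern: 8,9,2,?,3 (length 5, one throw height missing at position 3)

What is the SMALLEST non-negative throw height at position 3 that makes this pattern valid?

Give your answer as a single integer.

i=0: (0 + 8) mod 5 = 3
i=1: (1 + 9) mod 5 = 0
i=2: (2 + 2) mod 5 = 4
i=3: s[i]=? (unknown)
i=4: (4 + 3) mod 5 = 2
Known residues: [0, 2, 3, 4]; need a permutation of 0..4, so missing residue r = 1
Need (3 + s) mod 5 = 1; smallest s = (1 - 3) mod 5 = 3

Answer: 3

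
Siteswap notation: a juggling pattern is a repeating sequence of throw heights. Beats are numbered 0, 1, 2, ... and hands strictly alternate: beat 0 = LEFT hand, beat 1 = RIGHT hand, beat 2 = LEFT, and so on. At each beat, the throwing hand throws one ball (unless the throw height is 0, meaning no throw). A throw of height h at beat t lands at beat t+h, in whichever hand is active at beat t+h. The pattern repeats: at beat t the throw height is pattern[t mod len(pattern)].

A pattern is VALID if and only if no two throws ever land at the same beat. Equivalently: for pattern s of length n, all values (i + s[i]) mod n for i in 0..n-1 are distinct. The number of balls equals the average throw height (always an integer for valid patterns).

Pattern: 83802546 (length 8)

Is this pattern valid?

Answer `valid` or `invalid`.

i=0: (i + s[i]) mod n = (0 + 8) mod 8 = 0
i=1: (i + s[i]) mod n = (1 + 3) mod 8 = 4
i=2: (i + s[i]) mod n = (2 + 8) mod 8 = 2
i=3: (i + s[i]) mod n = (3 + 0) mod 8 = 3
i=4: (i + s[i]) mod n = (4 + 2) mod 8 = 6
i=5: (i + s[i]) mod n = (5 + 5) mod 8 = 2
i=6: (i + s[i]) mod n = (6 + 4) mod 8 = 2
i=7: (i + s[i]) mod n = (7 + 6) mod 8 = 5
Residues: [0, 4, 2, 3, 6, 2, 2, 5], distinct: False

Answer: invalid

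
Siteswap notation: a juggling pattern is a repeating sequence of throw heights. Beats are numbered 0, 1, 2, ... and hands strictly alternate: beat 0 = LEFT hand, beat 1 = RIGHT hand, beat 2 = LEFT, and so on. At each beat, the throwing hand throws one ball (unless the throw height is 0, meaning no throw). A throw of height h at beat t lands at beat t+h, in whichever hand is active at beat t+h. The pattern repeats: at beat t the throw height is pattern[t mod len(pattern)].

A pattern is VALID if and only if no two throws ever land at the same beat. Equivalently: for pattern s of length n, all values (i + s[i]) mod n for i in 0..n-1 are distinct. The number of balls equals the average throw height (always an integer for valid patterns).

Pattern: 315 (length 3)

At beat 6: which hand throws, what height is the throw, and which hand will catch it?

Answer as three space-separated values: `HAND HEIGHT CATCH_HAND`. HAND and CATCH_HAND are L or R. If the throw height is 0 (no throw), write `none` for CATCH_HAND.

Beat 6: 6 mod 2 = 0, so hand = L
Throw height = pattern[6 mod 3] = pattern[0] = 3
Lands at beat 6+3=9, 9 mod 2 = 1, so catch hand = R

Answer: L 3 R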